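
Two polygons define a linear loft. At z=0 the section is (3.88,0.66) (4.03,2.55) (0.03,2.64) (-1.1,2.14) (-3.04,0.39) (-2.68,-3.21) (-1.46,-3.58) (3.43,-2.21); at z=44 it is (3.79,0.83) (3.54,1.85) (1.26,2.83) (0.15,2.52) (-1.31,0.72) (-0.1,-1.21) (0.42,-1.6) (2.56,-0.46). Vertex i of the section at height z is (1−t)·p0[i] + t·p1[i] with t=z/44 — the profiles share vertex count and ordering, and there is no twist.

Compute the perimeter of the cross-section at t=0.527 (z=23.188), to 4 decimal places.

Cross-section at t=0.527: each vertex is (1-t)·p0[i] + t·p1[i].
  v1: (1-0.527)·(3.88,0.66) + 0.527·(3.79,0.83) = (3.8326,0.7496)
  v2: (1-0.527)·(4.03,2.55) + 0.527·(3.54,1.85) = (3.7718,2.1811)
  v3: (1-0.527)·(0.03,2.64) + 0.527·(1.26,2.83) = (0.6782,2.7401)
  v4: (1-0.527)·(-1.1,2.14) + 0.527·(0.15,2.52) = (-0.4412,2.3403)
  v5: (1-0.527)·(-3.04,0.39) + 0.527·(-1.31,0.72) = (-2.1283,0.5639)
  v6: (1-0.527)·(-2.68,-3.21) + 0.527·(-0.1,-1.21) = (-1.3203,-2.1560)
  v7: (1-0.527)·(-1.46,-3.58) + 0.527·(0.42,-1.6) = (-0.4692,-2.5365)
  v8: (1-0.527)·(3.43,-2.21) + 0.527·(2.56,-0.46) = (2.9715,-1.2877)
Perimeter = Σ |v_{i+1} − v_i|:
  edge 1→2: √(-0.0608² + 1.4315²) = 1.4328 (running 1.4328)
  edge 2→3: √(-3.0936² + 0.5590²) = 3.1437 (running 4.5765)
  edge 3→4: √(-1.1195² + -0.3999²) = 1.1887 (running 5.7652)
  edge 4→5: √(-1.6870² + -1.7763²) = 2.4498 (running 8.2150)
  edge 5→6: √(0.8079² + -2.7199²) = 2.8374 (running 11.0524)
  edge 6→7: √(0.8511² + -0.3805²) = 0.9323 (running 11.9847)
  edge 7→8: √(3.4408² + 1.2488²) = 3.6604 (running 15.6450)
  edge 8→1: √(0.8611² + 2.0373²) = 2.2118 (running 17.8569)
Perimeter = 17.8569

Perimeter at t=0.527: 17.8569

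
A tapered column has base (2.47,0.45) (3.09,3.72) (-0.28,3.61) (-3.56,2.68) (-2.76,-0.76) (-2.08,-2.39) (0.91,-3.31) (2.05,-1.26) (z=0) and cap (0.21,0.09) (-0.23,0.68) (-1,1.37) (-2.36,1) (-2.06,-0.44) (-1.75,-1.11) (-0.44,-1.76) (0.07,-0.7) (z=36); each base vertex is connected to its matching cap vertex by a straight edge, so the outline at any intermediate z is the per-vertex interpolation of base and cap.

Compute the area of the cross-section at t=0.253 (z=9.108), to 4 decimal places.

Area at t=0.253: 23.7263

Cross-section at t=0.253: each vertex is (1-t)·p0[i] + t·p1[i].
  v1: (1-0.253)·(2.47,0.45) + 0.253·(0.21,0.09) = (1.8982,0.3589)
  v2: (1-0.253)·(3.09,3.72) + 0.253·(-0.23,0.68) = (2.2500,2.9509)
  v3: (1-0.253)·(-0.28,3.61) + 0.253·(-1,1.37) = (-0.4622,3.0433)
  v4: (1-0.253)·(-3.56,2.68) + 0.253·(-2.36,1) = (-3.2564,2.2550)
  v5: (1-0.253)·(-2.76,-0.76) + 0.253·(-2.06,-0.44) = (-2.5829,-0.6790)
  v6: (1-0.253)·(-2.08,-2.39) + 0.253·(-1.75,-1.11) = (-1.9965,-2.0662)
  v7: (1-0.253)·(0.91,-3.31) + 0.253·(-0.44,-1.76) = (0.5685,-2.9179)
  v8: (1-0.253)·(2.05,-1.26) + 0.253·(0.07,-0.7) = (1.5491,-1.1183)
Shoelace sum Σ(x_i·y_{i+1} − x_{i+1}·y_i):
  i=1: 1.8982·2.9509 − 2.2500·0.3589 = +4.7938 (running +4.7938)
  i=2: 2.2500·3.0433 − -0.4622·2.9509 = +8.2113 (running +13.0051)
  i=3: -0.4622·2.2550 − -3.2564·3.0433 = +8.8680 (running +21.8731)
  i=4: -3.2564·-0.6790 − -2.5829·2.2550 = +8.0356 (running +29.9087)
  i=5: -2.5829·-2.0662 − -1.9965·-0.6790 = +3.9810 (running +33.8896)
  i=6: -1.9965·-2.9179 − 0.5685·-2.0662 = +7.0000 (running +40.8897)
  i=7: 0.5685·-1.1183 − 1.5491·-2.9179 = +3.8842 (running +44.7739)
  i=8: 1.5491·0.3589 − 1.8982·-1.1183 = +2.6788 (running +47.4527)
Area = |Σ|/2 = |47.4527|/2 = 23.7263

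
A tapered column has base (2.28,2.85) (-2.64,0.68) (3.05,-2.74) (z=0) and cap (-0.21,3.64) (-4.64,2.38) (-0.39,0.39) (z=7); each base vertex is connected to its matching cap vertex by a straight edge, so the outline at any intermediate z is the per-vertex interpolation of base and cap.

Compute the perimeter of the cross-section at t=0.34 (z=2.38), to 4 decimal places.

Perimeter at t=0.34: 15.8906

Cross-section at t=0.34: each vertex is (1-t)·p0[i] + t·p1[i].
  v1: (1-0.34)·(2.28,2.85) + 0.34·(-0.21,3.64) = (1.4334,3.1186)
  v2: (1-0.34)·(-2.64,0.68) + 0.34·(-4.64,2.38) = (-3.3200,1.2580)
  v3: (1-0.34)·(3.05,-2.74) + 0.34·(-0.39,0.39) = (1.8804,-1.6758)
Perimeter = Σ |v_{i+1} − v_i|:
  edge 1→2: √(-4.7534² + -1.8606²) = 5.1046 (running 5.1046)
  edge 2→3: √(5.2004² + -2.9338²) = 5.9709 (running 11.0754)
  edge 3→1: √(-0.4470² + 4.7944²) = 4.8152 (running 15.8906)
Perimeter = 15.8906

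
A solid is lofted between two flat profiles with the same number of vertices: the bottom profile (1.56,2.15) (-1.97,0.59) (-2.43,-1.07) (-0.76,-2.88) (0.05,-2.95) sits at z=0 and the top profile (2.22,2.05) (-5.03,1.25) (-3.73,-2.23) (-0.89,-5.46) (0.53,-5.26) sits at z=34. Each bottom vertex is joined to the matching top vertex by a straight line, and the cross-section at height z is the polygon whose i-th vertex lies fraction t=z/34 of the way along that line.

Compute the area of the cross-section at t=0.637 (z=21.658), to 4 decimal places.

Area at t=0.637: 24.3035

Cross-section at t=0.637: each vertex is (1-t)·p0[i] + t·p1[i].
  v1: (1-0.637)·(1.56,2.15) + 0.637·(2.22,2.05) = (1.9804,2.0863)
  v2: (1-0.637)·(-1.97,0.59) + 0.637·(-5.03,1.25) = (-3.9192,1.0104)
  v3: (1-0.637)·(-2.43,-1.07) + 0.637·(-3.73,-2.23) = (-3.2581,-1.8089)
  v4: (1-0.637)·(-0.76,-2.88) + 0.637·(-0.89,-5.46) = (-0.8428,-4.5235)
  v5: (1-0.637)·(0.05,-2.95) + 0.637·(0.53,-5.26) = (0.3558,-4.4215)
Shoelace sum Σ(x_i·y_{i+1} − x_{i+1}·y_i):
  i=1: 1.9804·1.0104 − -3.9192·2.0863 = +10.1777 (running +10.1777)
  i=2: -3.9192·-1.8089 − -3.2581·1.0104 = +10.3816 (running +20.5593)
  i=3: -3.2581·-4.5235 − -0.8428·-1.8089 = +13.2133 (running +33.7726)
  i=4: -0.8428·-4.4215 − 0.3558·-4.5235 = +5.3357 (running +39.1084)
  i=5: 0.3558·2.0863 − 1.9804·-4.4215 = +9.4986 (running +48.6070)
Area = |Σ|/2 = |48.6070|/2 = 24.3035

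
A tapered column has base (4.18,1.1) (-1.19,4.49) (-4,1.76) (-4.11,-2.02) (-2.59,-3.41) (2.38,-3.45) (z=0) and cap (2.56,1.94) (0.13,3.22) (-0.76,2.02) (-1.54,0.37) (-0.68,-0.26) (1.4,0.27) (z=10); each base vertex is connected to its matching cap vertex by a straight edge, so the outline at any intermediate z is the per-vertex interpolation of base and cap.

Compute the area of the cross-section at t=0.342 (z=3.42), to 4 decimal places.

Area at t=0.342: 30.2371

Cross-section at t=0.342: each vertex is (1-t)·p0[i] + t·p1[i].
  v1: (1-0.342)·(4.18,1.1) + 0.342·(2.56,1.94) = (3.6260,1.3873)
  v2: (1-0.342)·(-1.19,4.49) + 0.342·(0.13,3.22) = (-0.7386,4.0557)
  v3: (1-0.342)·(-4,1.76) + 0.342·(-0.76,2.02) = (-2.8919,1.8489)
  v4: (1-0.342)·(-4.11,-2.02) + 0.342·(-1.54,0.37) = (-3.2311,-1.2026)
  v5: (1-0.342)·(-2.59,-3.41) + 0.342·(-0.68,-0.26) = (-1.9368,-2.3327)
  v6: (1-0.342)·(2.38,-3.45) + 0.342·(1.4,0.27) = (2.0448,-2.1778)
Shoelace sum Σ(x_i·y_{i+1} − x_{i+1}·y_i):
  i=1: 3.6260·4.0557 − -0.7386·1.3873 = +15.7303 (running +15.7303)
  i=2: -0.7386·1.8489 − -2.8919·4.0557 = +10.3631 (running +26.0934)
  i=3: -2.8919·-1.2026 − -3.2311·1.8489 = +9.4519 (running +35.5452)
  i=4: -3.2311·-2.3327 − -1.9368·-1.2026 = +5.2079 (running +40.7531)
  i=5: -1.9368·-2.1778 − 2.0448·-2.3327 = +8.9878 (running +49.7409)
  i=6: 2.0448·1.3873 − 3.6260·-2.1778 = +10.7332 (running +60.4742)
Area = |Σ|/2 = |60.4742|/2 = 30.2371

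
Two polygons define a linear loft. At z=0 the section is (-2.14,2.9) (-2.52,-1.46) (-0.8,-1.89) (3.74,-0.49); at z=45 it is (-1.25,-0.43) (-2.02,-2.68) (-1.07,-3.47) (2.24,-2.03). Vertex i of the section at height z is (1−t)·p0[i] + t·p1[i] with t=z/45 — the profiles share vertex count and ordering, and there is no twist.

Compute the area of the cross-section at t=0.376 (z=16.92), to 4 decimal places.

Area at t=0.376: 11.7635

Cross-section at t=0.376: each vertex is (1-t)·p0[i] + t·p1[i].
  v1: (1-0.376)·(-2.14,2.9) + 0.376·(-1.25,-0.43) = (-1.8054,1.6479)
  v2: (1-0.376)·(-2.52,-1.46) + 0.376·(-2.02,-2.68) = (-2.3320,-1.9187)
  v3: (1-0.376)·(-0.8,-1.89) + 0.376·(-1.07,-3.47) = (-0.9015,-2.4841)
  v4: (1-0.376)·(3.74,-0.49) + 0.376·(2.24,-2.03) = (3.1760,-1.0690)
Shoelace sum Σ(x_i·y_{i+1} − x_{i+1}·y_i):
  i=1: -1.8054·-1.9187 − -2.3320·1.6479 = +7.3069 (running +7.3069)
  i=2: -2.3320·-2.4841 − -0.9015·-1.9187 = +4.0631 (running +11.3700)
  i=3: -0.9015·-1.0690 − 3.1760·-2.4841 = +8.8532 (running +20.2232)
  i=4: 3.1760·1.6479 − -1.8054·-1.0690 = +3.3038 (running +23.5270)
Area = |Σ|/2 = |23.5270|/2 = 11.7635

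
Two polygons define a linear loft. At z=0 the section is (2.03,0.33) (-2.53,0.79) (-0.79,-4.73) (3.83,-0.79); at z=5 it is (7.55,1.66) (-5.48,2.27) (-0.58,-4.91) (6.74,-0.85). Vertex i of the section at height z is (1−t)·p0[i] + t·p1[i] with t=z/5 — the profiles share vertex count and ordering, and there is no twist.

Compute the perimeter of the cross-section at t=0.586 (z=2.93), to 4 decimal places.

Perimeter at t=0.586: 26.2983

Cross-section at t=0.586: each vertex is (1-t)·p0[i] + t·p1[i].
  v1: (1-0.586)·(2.03,0.33) + 0.586·(7.55,1.66) = (5.2647,1.1094)
  v2: (1-0.586)·(-2.53,0.79) + 0.586·(-5.48,2.27) = (-4.2587,1.6573)
  v3: (1-0.586)·(-0.79,-4.73) + 0.586·(-0.58,-4.91) = (-0.6669,-4.8355)
  v4: (1-0.586)·(3.83,-0.79) + 0.586·(6.74,-0.85) = (5.5353,-0.8252)
Perimeter = Σ |v_{i+1} − v_i|:
  edge 1→2: √(-9.5234² + 0.5479²) = 9.5392 (running 9.5392)
  edge 2→3: √(3.5918² + -6.4928²) = 7.4200 (running 16.9592)
  edge 3→4: √(6.2022² + 4.0103²) = 7.3858 (running 24.3450)
  edge 4→1: √(-0.2705² + 1.9345²) = 1.9534 (running 26.2983)
Perimeter = 26.2983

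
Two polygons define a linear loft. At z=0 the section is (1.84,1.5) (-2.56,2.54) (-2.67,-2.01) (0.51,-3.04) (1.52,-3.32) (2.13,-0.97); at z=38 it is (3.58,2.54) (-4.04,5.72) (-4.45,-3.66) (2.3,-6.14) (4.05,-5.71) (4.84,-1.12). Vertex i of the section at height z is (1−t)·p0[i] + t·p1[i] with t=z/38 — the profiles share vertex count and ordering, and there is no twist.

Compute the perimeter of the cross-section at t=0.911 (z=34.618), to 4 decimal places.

Perimeter at t=0.911: 33.6510

Cross-section at t=0.911: each vertex is (1-t)·p0[i] + t·p1[i].
  v1: (1-0.911)·(1.84,1.5) + 0.911·(3.58,2.54) = (3.4251,2.4474)
  v2: (1-0.911)·(-2.56,2.54) + 0.911·(-4.04,5.72) = (-3.9083,5.4370)
  v3: (1-0.911)·(-2.67,-2.01) + 0.911·(-4.45,-3.66) = (-4.2916,-3.5132)
  v4: (1-0.911)·(0.51,-3.04) + 0.911·(2.3,-6.14) = (2.1407,-5.8641)
  v5: (1-0.911)·(1.52,-3.32) + 0.911·(4.05,-5.71) = (3.8248,-5.4973)
  v6: (1-0.911)·(2.13,-0.97) + 0.911·(4.84,-1.12) = (4.5988,-1.1067)
Perimeter = Σ |v_{i+1} − v_i|:
  edge 1→2: √(-7.3334² + 2.9895²) = 7.9194 (running 7.9194)
  edge 2→3: √(-0.3833² + -8.9501²) = 8.9583 (running 16.8777)
  edge 3→4: √(6.4323² + -2.3509²) = 6.8484 (running 23.7261)
  edge 4→5: √(1.6841² + 0.3668²) = 1.7236 (running 25.4498)
  edge 5→6: √(0.7740² + 4.3906²) = 4.4583 (running 29.9081)
  edge 6→1: √(-1.1737² + 3.5541²) = 3.7429 (running 33.6510)
Perimeter = 33.6510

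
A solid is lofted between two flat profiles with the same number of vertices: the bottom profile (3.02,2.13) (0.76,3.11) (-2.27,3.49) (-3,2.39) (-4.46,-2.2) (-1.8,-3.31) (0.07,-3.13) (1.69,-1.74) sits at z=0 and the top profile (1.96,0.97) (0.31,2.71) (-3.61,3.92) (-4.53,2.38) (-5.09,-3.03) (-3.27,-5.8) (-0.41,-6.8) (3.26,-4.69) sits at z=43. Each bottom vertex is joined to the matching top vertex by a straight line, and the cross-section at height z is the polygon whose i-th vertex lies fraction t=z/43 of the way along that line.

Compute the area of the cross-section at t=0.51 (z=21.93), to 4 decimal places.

Cross-section at t=0.51: each vertex is (1-t)·p0[i] + t·p1[i].
  v1: (1-0.51)·(3.02,2.13) + 0.51·(1.96,0.97) = (2.4794,1.5384)
  v2: (1-0.51)·(0.76,3.11) + 0.51·(0.31,2.71) = (0.5305,2.9060)
  v3: (1-0.51)·(-2.27,3.49) + 0.51·(-3.61,3.92) = (-2.9534,3.7093)
  v4: (1-0.51)·(-3,2.39) + 0.51·(-4.53,2.38) = (-3.7803,2.3849)
  v5: (1-0.51)·(-4.46,-2.2) + 0.51·(-5.09,-3.03) = (-4.7813,-2.6233)
  v6: (1-0.51)·(-1.8,-3.31) + 0.51·(-3.27,-5.8) = (-2.5497,-4.5799)
  v7: (1-0.51)·(0.07,-3.13) + 0.51·(-0.41,-6.8) = (-0.1748,-5.0017)
  v8: (1-0.51)·(1.69,-1.74) + 0.51·(3.26,-4.69) = (2.4907,-3.2445)
Shoelace sum Σ(x_i·y_{i+1} − x_{i+1}·y_i):
  i=1: 2.4794·2.9060 − 0.5305·1.5384 = +6.3890 (running +6.3890)
  i=2: 0.5305·3.7093 − -2.9534·2.9060 = +10.5504 (running +16.9394)
  i=3: -2.9534·2.3849 − -3.7803·3.7093 = +6.9787 (running +23.9181)
  i=4: -3.7803·-2.6233 − -4.7813·2.3849 = +21.3198 (running +45.2379)
  i=5: -4.7813·-4.5799 − -2.5497·-2.6233 = +15.2092 (running +60.4471)
  i=6: -2.5497·-5.0017 − -0.1748·-4.5799 = +11.9523 (running +72.3994)
  i=7: -0.1748·-3.2445 − 2.4907·-5.0017 = +13.0249 (running +85.4243)
  i=8: 2.4907·1.5384 − 2.4794·-3.2445 = +11.8761 (running +97.3004)
Area = |Σ|/2 = |97.3004|/2 = 48.6502

Area at t=0.51: 48.6502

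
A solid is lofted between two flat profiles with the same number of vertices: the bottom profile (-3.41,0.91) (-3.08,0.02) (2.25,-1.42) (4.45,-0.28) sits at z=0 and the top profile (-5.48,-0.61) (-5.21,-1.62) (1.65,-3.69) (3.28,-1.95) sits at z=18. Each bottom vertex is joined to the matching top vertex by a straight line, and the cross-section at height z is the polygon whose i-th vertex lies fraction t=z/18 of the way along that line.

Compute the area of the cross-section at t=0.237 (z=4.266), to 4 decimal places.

Cross-section at t=0.237: each vertex is (1-t)·p0[i] + t·p1[i].
  v1: (1-0.237)·(-3.41,0.91) + 0.237·(-5.48,-0.61) = (-3.9006,0.5498)
  v2: (1-0.237)·(-3.08,0.02) + 0.237·(-5.21,-1.62) = (-3.5848,-0.3687)
  v3: (1-0.237)·(2.25,-1.42) + 0.237·(1.65,-3.69) = (2.1078,-1.9580)
  v4: (1-0.237)·(4.45,-0.28) + 0.237·(3.28,-1.95) = (4.1727,-0.6758)
Shoelace sum Σ(x_i·y_{i+1} − x_{i+1}·y_i):
  i=1: -3.9006·-0.3687 − -3.5848·0.5498 = +3.4089 (running +3.4089)
  i=2: -3.5848·-1.9580 − 2.1078·-0.3687 = +7.7961 (running +11.2050)
  i=3: 2.1078·-0.6758 − 4.1727·-1.9580 = +6.7457 (running +17.9507)
  i=4: 4.1727·0.5498 − -3.9006·-0.6758 = -0.3420 (running +17.6087)
Area = |Σ|/2 = |17.6087|/2 = 8.8043

Area at t=0.237: 8.8043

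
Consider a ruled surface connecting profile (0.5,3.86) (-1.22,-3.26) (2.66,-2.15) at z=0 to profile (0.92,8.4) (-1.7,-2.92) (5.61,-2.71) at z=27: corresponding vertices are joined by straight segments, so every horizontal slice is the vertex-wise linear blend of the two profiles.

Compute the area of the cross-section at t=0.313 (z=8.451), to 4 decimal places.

Area at t=0.313: 20.0618

Cross-section at t=0.313: each vertex is (1-t)·p0[i] + t·p1[i].
  v1: (1-0.313)·(0.5,3.86) + 0.313·(0.92,8.4) = (0.6315,5.2810)
  v2: (1-0.313)·(-1.22,-3.26) + 0.313·(-1.7,-2.92) = (-1.3702,-3.1536)
  v3: (1-0.313)·(2.66,-2.15) + 0.313·(5.61,-2.71) = (3.5834,-2.3253)
Shoelace sum Σ(x_i·y_{i+1} − x_{i+1}·y_i):
  i=1: 0.6315·-3.1536 − -1.3702·5.2810 = +5.2449 (running +5.2449)
  i=2: -1.3702·-2.3253 − 3.5834·-3.1536 = +14.4866 (running +19.7315)
  i=3: 3.5834·5.2810 − 0.6315·-2.3253 = +20.3921 (running +40.1235)
Area = |Σ|/2 = |40.1235|/2 = 20.0618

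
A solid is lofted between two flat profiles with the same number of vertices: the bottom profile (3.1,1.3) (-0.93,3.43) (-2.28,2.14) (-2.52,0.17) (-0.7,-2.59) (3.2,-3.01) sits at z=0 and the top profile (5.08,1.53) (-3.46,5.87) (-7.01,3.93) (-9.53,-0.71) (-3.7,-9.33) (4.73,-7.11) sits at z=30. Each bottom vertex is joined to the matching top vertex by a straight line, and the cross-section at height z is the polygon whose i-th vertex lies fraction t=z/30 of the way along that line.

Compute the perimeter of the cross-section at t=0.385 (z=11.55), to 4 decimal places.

Perimeter at t=0.385: 30.0665

Cross-section at t=0.385: each vertex is (1-t)·p0[i] + t·p1[i].
  v1: (1-0.385)·(3.1,1.3) + 0.385·(5.08,1.53) = (3.8623,1.3885)
  v2: (1-0.385)·(-0.93,3.43) + 0.385·(-3.46,5.87) = (-1.9041,4.3694)
  v3: (1-0.385)·(-2.28,2.14) + 0.385·(-7.01,3.93) = (-4.1010,2.8292)
  v4: (1-0.385)·(-2.52,0.17) + 0.385·(-9.53,-0.71) = (-5.2188,-0.1688)
  v5: (1-0.385)·(-0.7,-2.59) + 0.385·(-3.7,-9.33) = (-1.8550,-5.1849)
  v6: (1-0.385)·(3.2,-3.01) + 0.385·(4.73,-7.11) = (3.7891,-4.5885)
Perimeter = Σ |v_{i+1} − v_i|:
  edge 1→2: √(-5.7664² + 2.9809²) = 6.4912 (running 6.4912)
  edge 2→3: √(-2.1970² + -1.5403²) = 2.6831 (running 9.1744)
  edge 3→4: √(-1.1178² + -2.9980²) = 3.1996 (running 12.3739)
  edge 4→5: √(3.3638² + -5.0161²) = 6.0396 (running 18.4135)
  edge 5→6: √(5.6441² + 0.5964²) = 5.6755 (running 24.0890)
  edge 6→1: √(0.0732² + 5.9771²) = 5.9775 (running 30.0665)
Perimeter = 30.0665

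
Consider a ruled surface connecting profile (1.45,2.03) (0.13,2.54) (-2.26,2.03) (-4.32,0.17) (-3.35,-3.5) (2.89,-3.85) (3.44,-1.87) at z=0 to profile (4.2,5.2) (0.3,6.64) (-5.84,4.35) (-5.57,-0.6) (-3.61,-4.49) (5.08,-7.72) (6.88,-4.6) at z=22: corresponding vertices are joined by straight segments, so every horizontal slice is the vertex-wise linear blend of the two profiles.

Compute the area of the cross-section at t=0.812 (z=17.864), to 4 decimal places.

Cross-section at t=0.812: each vertex is (1-t)·p0[i] + t·p1[i].
  v1: (1-0.812)·(1.45,2.03) + 0.812·(4.2,5.2) = (3.6830,4.6040)
  v2: (1-0.812)·(0.13,2.54) + 0.812·(0.3,6.64) = (0.2680,5.8692)
  v3: (1-0.812)·(-2.26,2.03) + 0.812·(-5.84,4.35) = (-5.1670,3.9138)
  v4: (1-0.812)·(-4.32,0.17) + 0.812·(-5.57,-0.6) = (-5.3350,-0.4552)
  v5: (1-0.812)·(-3.35,-3.5) + 0.812·(-3.61,-4.49) = (-3.5611,-4.3039)
  v6: (1-0.812)·(2.89,-3.85) + 0.812·(5.08,-7.72) = (4.6683,-6.9924)
  v7: (1-0.812)·(3.44,-1.87) + 0.812·(6.88,-4.6) = (6.2333,-4.0868)
Shoelace sum Σ(x_i·y_{i+1} − x_{i+1}·y_i):
  i=1: 3.6830·5.8692 − 0.2680·4.6040 = +20.3822 (running +20.3822)
  i=2: 0.2680·3.9138 − -5.1670·5.8692 = +31.3750 (running +51.7572)
  i=3: -5.1670·-0.4552 − -5.3350·3.9138 = +23.2325 (running +74.9897)
  i=4: -5.3350·-4.3039 − -3.5611·-0.4552 = +21.3400 (running +96.3298)
  i=5: -3.5611·-6.9924 − 4.6683·-4.3039 = +44.9926 (running +141.3224)
  i=6: 4.6683·-4.0868 − 6.2333·-6.9924 = +24.5077 (running +165.8301)
  i=7: 6.2333·4.6040 − 3.6830·-4.0868 = +43.7498 (running +209.5799)
Area = |Σ|/2 = |209.5799|/2 = 104.7900

Area at t=0.812: 104.7900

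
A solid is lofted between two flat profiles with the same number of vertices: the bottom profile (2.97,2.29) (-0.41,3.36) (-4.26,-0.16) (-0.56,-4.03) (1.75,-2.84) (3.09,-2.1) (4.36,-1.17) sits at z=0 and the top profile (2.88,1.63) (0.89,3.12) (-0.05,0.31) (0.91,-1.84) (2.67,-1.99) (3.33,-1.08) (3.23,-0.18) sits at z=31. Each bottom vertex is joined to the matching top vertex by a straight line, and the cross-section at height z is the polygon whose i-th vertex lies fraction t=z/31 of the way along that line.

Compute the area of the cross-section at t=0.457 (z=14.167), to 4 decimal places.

Cross-section at t=0.457: each vertex is (1-t)·p0[i] + t·p1[i].
  v1: (1-0.457)·(2.97,2.29) + 0.457·(2.88,1.63) = (2.9289,1.9884)
  v2: (1-0.457)·(-0.41,3.36) + 0.457·(0.89,3.12) = (0.1841,3.2503)
  v3: (1-0.457)·(-4.26,-0.16) + 0.457·(-0.05,0.31) = (-2.3360,0.0548)
  v4: (1-0.457)·(-0.56,-4.03) + 0.457·(0.91,-1.84) = (0.1118,-3.0292)
  v5: (1-0.457)·(1.75,-2.84) + 0.457·(2.67,-1.99) = (2.1704,-2.4515)
  v6: (1-0.457)·(3.09,-2.1) + 0.457·(3.33,-1.08) = (3.1997,-1.6339)
  v7: (1-0.457)·(4.36,-1.17) + 0.457·(3.23,-0.18) = (3.8436,-0.7176)
Shoelace sum Σ(x_i·y_{i+1} − x_{i+1}·y_i):
  i=1: 2.9289·3.2503 − 0.1841·1.9884 = +9.1537 (running +9.1537)
  i=2: 0.1841·0.0548 − -2.3360·3.2503 = +7.6029 (running +16.7566)
  i=3: -2.3360·-3.0292 − 0.1118·0.0548 = +7.0701 (running +23.8267)
  i=4: 0.1118·-2.4515 − 2.1704·-3.0292 = +6.3006 (running +30.1273)
  i=5: 2.1704·-1.6339 − 3.1997·-2.4515 = +4.2980 (running +34.4253)
  i=6: 3.1997·-0.7176 − 3.8436·-1.6339 = +3.9839 (running +38.4092)
  i=7: 3.8436·1.9884 − 2.9289·-0.7176 = +9.7442 (running +48.1534)
Area = |Σ|/2 = |48.1534|/2 = 24.0767

Area at t=0.457: 24.0767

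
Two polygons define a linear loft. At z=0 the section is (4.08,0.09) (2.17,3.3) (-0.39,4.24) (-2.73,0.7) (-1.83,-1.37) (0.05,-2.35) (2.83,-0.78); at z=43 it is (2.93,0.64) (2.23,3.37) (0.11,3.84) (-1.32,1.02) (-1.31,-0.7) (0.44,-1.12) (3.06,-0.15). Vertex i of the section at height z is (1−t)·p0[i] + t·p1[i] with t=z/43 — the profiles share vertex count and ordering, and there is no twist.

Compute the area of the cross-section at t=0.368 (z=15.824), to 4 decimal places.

Cross-section at t=0.368: each vertex is (1-t)·p0[i] + t·p1[i].
  v1: (1-0.368)·(4.08,0.09) + 0.368·(2.93,0.64) = (3.6568,0.2924)
  v2: (1-0.368)·(2.17,3.3) + 0.368·(2.23,3.37) = (2.1921,3.3258)
  v3: (1-0.368)·(-0.39,4.24) + 0.368·(0.11,3.84) = (-0.2060,4.0928)
  v4: (1-0.368)·(-2.73,0.7) + 0.368·(-1.32,1.02) = (-2.2111,0.8178)
  v5: (1-0.368)·(-1.83,-1.37) + 0.368·(-1.31,-0.7) = (-1.6386,-1.1234)
  v6: (1-0.368)·(0.05,-2.35) + 0.368·(0.44,-1.12) = (0.1935,-1.8974)
  v7: (1-0.368)·(2.83,-0.78) + 0.368·(3.06,-0.15) = (2.9146,-0.5482)
Shoelace sum Σ(x_i·y_{i+1} − x_{i+1}·y_i):
  i=1: 3.6568·3.3258 − 2.1921·0.2924 = +11.5207 (running +11.5207)
  i=2: 2.1921·4.0928 − -0.2060·3.3258 = +9.6569 (running +21.1775)
  i=3: -0.2060·0.8178 − -2.2111·4.0928 = +8.8812 (running +30.0587)
  i=4: -2.2111·-1.1234 − -1.6386·0.8178 = +3.8241 (running +33.8828)
  i=5: -1.6386·-1.8974 − 0.1935·-1.1234 = +3.3265 (running +37.2093)
  i=6: 0.1935·-0.5482 − 2.9146·-1.8974 = +5.4240 (running +42.6334)
  i=7: 2.9146·0.2924 − 3.6568·-0.5482 = +2.8568 (running +45.4901)
Area = |Σ|/2 = |45.4901|/2 = 22.7451

Area at t=0.368: 22.7451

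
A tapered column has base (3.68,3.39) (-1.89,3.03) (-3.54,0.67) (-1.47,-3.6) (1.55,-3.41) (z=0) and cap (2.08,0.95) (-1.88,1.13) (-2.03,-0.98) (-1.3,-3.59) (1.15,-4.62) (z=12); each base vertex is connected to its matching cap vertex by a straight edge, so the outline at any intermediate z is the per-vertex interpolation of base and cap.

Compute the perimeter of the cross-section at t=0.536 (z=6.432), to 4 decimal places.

Cross-section at t=0.536: each vertex is (1-t)·p0[i] + t·p1[i].
  v1: (1-0.536)·(3.68,3.39) + 0.536·(2.08,0.95) = (2.8224,2.0822)
  v2: (1-0.536)·(-1.89,3.03) + 0.536·(-1.88,1.13) = (-1.8846,2.0116)
  v3: (1-0.536)·(-3.54,0.67) + 0.536·(-2.03,-0.98) = (-2.7306,-0.2144)
  v4: (1-0.536)·(-1.47,-3.6) + 0.536·(-1.3,-3.59) = (-1.3789,-3.5946)
  v5: (1-0.536)·(1.55,-3.41) + 0.536·(1.15,-4.62) = (1.3356,-4.0586)
Perimeter = Σ |v_{i+1} − v_i|:
  edge 1→2: √(-4.7070² + -0.0706²) = 4.7076 (running 4.7076)
  edge 2→3: √(-0.8460² + -2.2260²) = 2.3813 (running 7.0889)
  edge 3→4: √(1.3518² + -3.3802²) = 3.6405 (running 10.7294)
  edge 4→5: √(2.7145² + -0.4639²) = 2.7538 (running 13.4833)
  edge 5→1: √(1.4868² + 6.1407²) = 6.3181 (running 19.8014)
Perimeter = 19.8014

Perimeter at t=0.536: 19.8014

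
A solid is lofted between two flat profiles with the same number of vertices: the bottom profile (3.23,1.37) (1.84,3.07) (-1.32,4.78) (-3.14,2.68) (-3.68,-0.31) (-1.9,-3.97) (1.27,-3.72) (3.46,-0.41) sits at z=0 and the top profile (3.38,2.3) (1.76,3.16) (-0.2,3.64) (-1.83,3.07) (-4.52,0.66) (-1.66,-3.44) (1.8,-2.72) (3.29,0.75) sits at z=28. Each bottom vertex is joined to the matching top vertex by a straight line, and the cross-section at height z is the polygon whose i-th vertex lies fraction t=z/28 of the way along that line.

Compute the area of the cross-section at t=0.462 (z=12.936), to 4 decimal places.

Cross-section at t=0.462: each vertex is (1-t)·p0[i] + t·p1[i].
  v1: (1-0.462)·(3.23,1.37) + 0.462·(3.38,2.3) = (3.2993,1.7997)
  v2: (1-0.462)·(1.84,3.07) + 0.462·(1.76,3.16) = (1.8030,3.1116)
  v3: (1-0.462)·(-1.32,4.78) + 0.462·(-0.2,3.64) = (-0.8026,4.2533)
  v4: (1-0.462)·(-3.14,2.68) + 0.462·(-1.83,3.07) = (-2.5348,2.8602)
  v5: (1-0.462)·(-3.68,-0.31) + 0.462·(-4.52,0.66) = (-4.0681,0.1381)
  v6: (1-0.462)·(-1.9,-3.97) + 0.462·(-1.66,-3.44) = (-1.7891,-3.7251)
  v7: (1-0.462)·(1.27,-3.72) + 0.462·(1.8,-2.72) = (1.5149,-3.2580)
  v8: (1-0.462)·(3.46,-0.41) + 0.462·(3.29,0.75) = (3.3815,0.1259)
Shoelace sum Σ(x_i·y_{i+1} − x_{i+1}·y_i):
  i=1: 3.2993·3.1116 − 1.8030·1.7997 = +7.0212 (running +7.0212)
  i=2: 1.8030·4.2533 − -0.8026·3.1116 = +10.1661 (running +17.1873)
  i=3: -0.8026·2.8602 − -2.5348·4.2533 = +8.4858 (running +25.6731)
  i=4: -2.5348·0.1381 − -4.0681·2.8602 = +11.2853 (running +36.9584)
  i=5: -4.0681·-3.7251 − -1.7891·0.1381 = +15.4013 (running +52.3597)
  i=6: -1.7891·-3.2580 − 1.5149·-3.7251 = +11.4720 (running +63.8317)
  i=7: 1.5149·0.1259 − 3.3815·-3.2580 = +11.2075 (running +75.0392)
  i=8: 3.3815·1.7997 − 3.2993·0.1259 = +5.6700 (running +80.7093)
Area = |Σ|/2 = |80.7093|/2 = 40.3546

Area at t=0.462: 40.3546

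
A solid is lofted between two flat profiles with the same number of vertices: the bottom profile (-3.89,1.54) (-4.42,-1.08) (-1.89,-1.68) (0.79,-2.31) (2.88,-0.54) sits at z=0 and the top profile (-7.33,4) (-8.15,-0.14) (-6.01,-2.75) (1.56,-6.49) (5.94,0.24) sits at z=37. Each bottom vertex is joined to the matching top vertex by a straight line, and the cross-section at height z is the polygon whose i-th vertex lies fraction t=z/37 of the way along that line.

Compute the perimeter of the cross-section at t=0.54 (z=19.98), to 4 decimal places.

Cross-section at t=0.54: each vertex is (1-t)·p0[i] + t·p1[i].
  v1: (1-0.54)·(-3.89,1.54) + 0.54·(-7.33,4) = (-5.7476,2.8684)
  v2: (1-0.54)·(-4.42,-1.08) + 0.54·(-8.15,-0.14) = (-6.4342,-0.5724)
  v3: (1-0.54)·(-1.89,-1.68) + 0.54·(-6.01,-2.75) = (-4.1148,-2.2578)
  v4: (1-0.54)·(0.79,-2.31) + 0.54·(1.56,-6.49) = (1.2058,-4.5672)
  v5: (1-0.54)·(2.88,-0.54) + 0.54·(5.94,0.24) = (4.5324,-0.1188)
Perimeter = Σ |v_{i+1} − v_i|:
  edge 1→2: √(-0.6866² + -3.4408²) = 3.5086 (running 3.5086)
  edge 2→3: √(2.3194² + -1.6854²) = 2.8671 (running 6.3757)
  edge 3→4: √(5.3206² + -2.3094²) = 5.8002 (running 12.1759)
  edge 4→5: √(3.3266² + 4.4484²) = 5.5547 (running 17.7306)
  edge 5→1: √(-10.2800² + 2.9872²) = 10.7052 (running 28.4358)
Perimeter = 28.4358

Perimeter at t=0.54: 28.4358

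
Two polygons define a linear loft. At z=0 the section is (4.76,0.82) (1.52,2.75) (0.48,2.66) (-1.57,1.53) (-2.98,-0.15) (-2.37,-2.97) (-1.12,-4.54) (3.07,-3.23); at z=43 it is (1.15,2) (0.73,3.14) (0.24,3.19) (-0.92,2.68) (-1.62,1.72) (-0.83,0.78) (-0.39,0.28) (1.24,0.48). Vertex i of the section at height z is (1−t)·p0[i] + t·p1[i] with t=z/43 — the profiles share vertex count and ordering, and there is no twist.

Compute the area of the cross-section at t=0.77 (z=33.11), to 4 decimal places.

Area at t=0.77: 10.7309

Cross-section at t=0.77: each vertex is (1-t)·p0[i] + t·p1[i].
  v1: (1-0.77)·(4.76,0.82) + 0.77·(1.15,2) = (1.9803,1.7286)
  v2: (1-0.77)·(1.52,2.75) + 0.77·(0.73,3.14) = (0.9117,3.0503)
  v3: (1-0.77)·(0.48,2.66) + 0.77·(0.24,3.19) = (0.2952,3.0681)
  v4: (1-0.77)·(-1.57,1.53) + 0.77·(-0.92,2.68) = (-1.0695,2.4155)
  v5: (1-0.77)·(-2.98,-0.15) + 0.77·(-1.62,1.72) = (-1.9328,1.2899)
  v6: (1-0.77)·(-2.37,-2.97) + 0.77·(-0.83,0.78) = (-1.1842,-0.0825)
  v7: (1-0.77)·(-1.12,-4.54) + 0.77·(-0.39,0.28) = (-0.5579,-0.8286)
  v8: (1-0.77)·(3.07,-3.23) + 0.77·(1.24,0.48) = (1.6609,-0.3733)
Shoelace sum Σ(x_i·y_{i+1} − x_{i+1}·y_i):
  i=1: 1.9803·3.0503 − 0.9117·1.7286 = +4.4645 (running +4.4645)
  i=2: 0.9117·3.0681 − 0.2952·3.0503 = +1.8967 (running +6.3613)
  i=3: 0.2952·2.4155 − -1.0695·3.0681 = +3.9944 (running +10.3557)
  i=4: -1.0695·1.2899 − -1.9328·2.4155 = +3.2891 (running +13.6448)
  i=5: -1.9328·-0.0825 − -1.1842·1.2899 = +1.6870 (running +15.3318)
  i=6: -1.1842·-0.8286 − -0.5579·-0.0825 = +0.9352 (running +16.2670)
  i=7: -0.5579·-0.3733 − 1.6609·-0.8286 = +1.5845 (running +17.8514)
  i=8: 1.6609·1.7286 − 1.9803·-0.3733 = +3.6103 (running +21.4617)
Area = |Σ|/2 = |21.4617|/2 = 10.7309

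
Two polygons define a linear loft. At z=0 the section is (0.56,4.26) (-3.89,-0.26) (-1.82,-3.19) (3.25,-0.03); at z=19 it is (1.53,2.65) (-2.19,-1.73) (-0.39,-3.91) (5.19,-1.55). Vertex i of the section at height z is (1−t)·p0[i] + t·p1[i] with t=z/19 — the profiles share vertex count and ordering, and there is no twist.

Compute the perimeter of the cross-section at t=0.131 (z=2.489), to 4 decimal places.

Cross-section at t=0.131: each vertex is (1-t)·p0[i] + t·p1[i].
  v1: (1-0.131)·(0.56,4.26) + 0.131·(1.53,2.65) = (0.6871,4.0491)
  v2: (1-0.131)·(-3.89,-0.26) + 0.131·(-2.19,-1.73) = (-3.6673,-0.4526)
  v3: (1-0.131)·(-1.82,-3.19) + 0.131·(-0.39,-3.91) = (-1.6327,-3.2843)
  v4: (1-0.131)·(3.25,-0.03) + 0.131·(5.19,-1.55) = (3.5041,-0.2291)
Perimeter = Σ |v_{i+1} − v_i|:
  edge 1→2: √(-4.3544² + -4.5017²) = 6.2630 (running 6.2630)
  edge 2→3: √(2.0346² + -2.8317²) = 3.4869 (running 9.7499)
  edge 3→4: √(5.1368² + 3.0552²) = 5.9767 (running 15.7266)
  edge 4→1: √(-2.8171² + 4.2782²) = 5.1224 (running 20.8490)
Perimeter = 20.8490

Perimeter at t=0.131: 20.8490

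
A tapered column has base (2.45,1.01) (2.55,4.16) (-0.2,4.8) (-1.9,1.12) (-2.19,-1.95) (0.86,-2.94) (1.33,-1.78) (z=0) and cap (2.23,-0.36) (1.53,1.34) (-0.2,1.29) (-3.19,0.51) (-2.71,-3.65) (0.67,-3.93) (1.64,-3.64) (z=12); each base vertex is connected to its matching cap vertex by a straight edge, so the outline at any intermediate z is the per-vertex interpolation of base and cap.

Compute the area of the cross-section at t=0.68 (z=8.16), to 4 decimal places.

Area at t=0.68: 24.4247

Cross-section at t=0.68: each vertex is (1-t)·p0[i] + t·p1[i].
  v1: (1-0.68)·(2.45,1.01) + 0.68·(2.23,-0.36) = (2.3004,0.0784)
  v2: (1-0.68)·(2.55,4.16) + 0.68·(1.53,1.34) = (1.8564,2.2424)
  v3: (1-0.68)·(-0.2,4.8) + 0.68·(-0.2,1.29) = (-0.2000,2.4132)
  v4: (1-0.68)·(-1.9,1.12) + 0.68·(-3.19,0.51) = (-2.7772,0.7052)
  v5: (1-0.68)·(-2.19,-1.95) + 0.68·(-2.71,-3.65) = (-2.5436,-3.1060)
  v6: (1-0.68)·(0.86,-2.94) + 0.68·(0.67,-3.93) = (0.7308,-3.6132)
  v7: (1-0.68)·(1.33,-1.78) + 0.68·(1.64,-3.64) = (1.5408,-3.0448)
Shoelace sum Σ(x_i·y_{i+1} − x_{i+1}·y_i):
  i=1: 2.3004·2.2424 − 1.8564·0.0784 = +5.0129 (running +5.0129)
  i=2: 1.8564·2.4132 − -0.2000·2.2424 = +4.9283 (running +9.9412)
  i=3: -0.2000·0.7052 − -2.7772·2.4132 = +6.5609 (running +16.5021)
  i=4: -2.7772·-3.1060 − -2.5436·0.7052 = +10.4197 (running +26.9218)
  i=5: -2.5436·-3.6132 − 0.7308·-3.1060 = +11.4604 (running +38.3822)
  i=6: 0.7308·-3.0448 − 1.5408·-3.6132 = +3.3421 (running +41.7243)
  i=7: 1.5408·0.0784 − 2.3004·-3.0448 = +7.1251 (running +48.8494)
Area = |Σ|/2 = |48.8494|/2 = 24.4247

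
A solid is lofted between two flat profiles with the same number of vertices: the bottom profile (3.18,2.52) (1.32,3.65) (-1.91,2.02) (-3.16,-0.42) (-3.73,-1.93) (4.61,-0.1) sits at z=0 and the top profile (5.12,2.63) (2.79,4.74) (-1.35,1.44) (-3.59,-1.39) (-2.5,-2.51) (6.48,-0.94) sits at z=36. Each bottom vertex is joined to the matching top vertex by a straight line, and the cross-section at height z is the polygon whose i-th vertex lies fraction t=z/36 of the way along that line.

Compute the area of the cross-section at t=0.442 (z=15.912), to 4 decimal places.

Cross-section at t=0.442: each vertex is (1-t)·p0[i] + t·p1[i].
  v1: (1-0.442)·(3.18,2.52) + 0.442·(5.12,2.63) = (4.0375,2.5686)
  v2: (1-0.442)·(1.32,3.65) + 0.442·(2.79,4.74) = (1.9697,4.1318)
  v3: (1-0.442)·(-1.91,2.02) + 0.442·(-1.35,1.44) = (-1.6625,1.7636)
  v4: (1-0.442)·(-3.16,-0.42) + 0.442·(-3.59,-1.39) = (-3.3501,-0.8487)
  v5: (1-0.442)·(-3.73,-1.93) + 0.442·(-2.5,-2.51) = (-3.1863,-2.1864)
  v6: (1-0.442)·(4.61,-0.1) + 0.442·(6.48,-0.94) = (5.4365,-0.4713)
Shoelace sum Σ(x_i·y_{i+1} − x_{i+1}·y_i):
  i=1: 4.0375·4.1318 − 1.9697·2.5686 = +11.6225 (running +11.6225)
  i=2: 1.9697·1.7636 − -1.6625·4.1318 = +10.3429 (running +21.9654)
  i=3: -1.6625·-0.8487 − -3.3501·1.7636 = +7.3193 (running +29.2847)
  i=4: -3.3501·-2.1864 − -3.1863·-0.8487 = +4.6201 (running +33.9048)
  i=5: -3.1863·-0.4713 − 5.4365·-2.1864 = +13.3879 (running +47.2926)
  i=6: 5.4365·2.5686 − 4.0375·-0.4713 = +15.8672 (running +63.1598)
Area = |Σ|/2 = |63.1598|/2 = 31.5799

Area at t=0.442: 31.5799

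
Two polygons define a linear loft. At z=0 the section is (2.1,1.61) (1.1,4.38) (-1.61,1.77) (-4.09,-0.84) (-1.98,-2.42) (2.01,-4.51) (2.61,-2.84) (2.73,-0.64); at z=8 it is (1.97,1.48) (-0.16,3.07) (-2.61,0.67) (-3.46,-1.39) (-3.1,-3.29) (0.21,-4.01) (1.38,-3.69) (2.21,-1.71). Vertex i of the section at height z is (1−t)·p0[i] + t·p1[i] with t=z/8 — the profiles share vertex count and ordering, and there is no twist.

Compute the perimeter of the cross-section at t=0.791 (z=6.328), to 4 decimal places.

Cross-section at t=0.791: each vertex is (1-t)·p0[i] + t·p1[i].
  v1: (1-0.791)·(2.1,1.61) + 0.791·(1.97,1.48) = (1.9972,1.5072)
  v2: (1-0.791)·(1.1,4.38) + 0.791·(-0.16,3.07) = (0.1033,3.3438)
  v3: (1-0.791)·(-1.61,1.77) + 0.791·(-2.61,0.67) = (-2.4010,0.8999)
  v4: (1-0.791)·(-4.09,-0.84) + 0.791·(-3.46,-1.39) = (-3.5917,-1.2751)
  v5: (1-0.791)·(-1.98,-2.42) + 0.791·(-3.1,-3.29) = (-2.8659,-3.1082)
  v6: (1-0.791)·(2.01,-4.51) + 0.791·(0.21,-4.01) = (0.5862,-4.1145)
  v7: (1-0.791)·(2.61,-2.84) + 0.791·(1.38,-3.69) = (1.6371,-3.5123)
  v8: (1-0.791)·(2.73,-0.64) + 0.791·(2.21,-1.71) = (2.3187,-1.4864)
Perimeter = Σ |v_{i+1} − v_i|:
  edge 1→2: √(-1.8938² + 1.8366²) = 2.6381 (running 2.6381)
  edge 2→3: √(-2.5043² + -2.4439²) = 3.4992 (running 6.1373)
  edge 3→4: √(-1.1907² + -2.1749²) = 2.4795 (running 8.6169)
  edge 4→5: √(0.7257² + -1.8331²) = 1.9716 (running 10.5884)
  edge 5→6: √(3.4521² + -1.0063²) = 3.5958 (running 14.1842)
  edge 6→7: √(1.0509² + 0.6021²) = 1.2112 (running 15.3954)
  edge 7→8: √(0.6816² + 2.0260²) = 2.1376 (running 17.5330)
  edge 8→1: √(-0.3215² + 2.9935²) = 3.0108 (running 20.5437)
Perimeter = 20.5437

Perimeter at t=0.791: 20.5437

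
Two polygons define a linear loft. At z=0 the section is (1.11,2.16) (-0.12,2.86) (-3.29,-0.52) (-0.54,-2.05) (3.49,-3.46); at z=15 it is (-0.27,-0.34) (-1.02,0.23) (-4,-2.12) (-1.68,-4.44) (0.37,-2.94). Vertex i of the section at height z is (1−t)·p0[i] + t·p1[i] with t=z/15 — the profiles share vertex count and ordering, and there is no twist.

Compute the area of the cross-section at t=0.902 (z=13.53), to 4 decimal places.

Cross-section at t=0.902: each vertex is (1-t)·p0[i] + t·p1[i].
  v1: (1-0.902)·(1.11,2.16) + 0.902·(-0.27,-0.34) = (-0.1348,-0.0950)
  v2: (1-0.902)·(-0.12,2.86) + 0.902·(-1.02,0.23) = (-0.9318,0.4877)
  v3: (1-0.902)·(-3.29,-0.52) + 0.902·(-4,-2.12) = (-3.9304,-1.9632)
  v4: (1-0.902)·(-0.54,-2.05) + 0.902·(-1.68,-4.44) = (-1.5683,-4.2058)
  v5: (1-0.902)·(3.49,-3.46) + 0.902·(0.37,-2.94) = (0.6758,-2.9910)
Shoelace sum Σ(x_i·y_{i+1} − x_{i+1}·y_i):
  i=1: -0.1348·0.4877 − -0.9318·-0.0950 = -0.1542 (running -0.1542)
  i=2: -0.9318·-1.9632 − -3.9304·0.4877 = +3.7463 (running +3.5921)
  i=3: -3.9304·-4.2058 − -1.5683·-1.9632 = +13.4516 (running +17.0437)
  i=4: -1.5683·-2.9910 − 0.6758·-4.2058 = +7.5328 (running +24.5765)
  i=5: 0.6758·-0.0950 − -0.1348·-2.9910 = -0.4673 (running +24.1092)
Area = |Σ|/2 = |24.1092|/2 = 12.0546

Area at t=0.902: 12.0546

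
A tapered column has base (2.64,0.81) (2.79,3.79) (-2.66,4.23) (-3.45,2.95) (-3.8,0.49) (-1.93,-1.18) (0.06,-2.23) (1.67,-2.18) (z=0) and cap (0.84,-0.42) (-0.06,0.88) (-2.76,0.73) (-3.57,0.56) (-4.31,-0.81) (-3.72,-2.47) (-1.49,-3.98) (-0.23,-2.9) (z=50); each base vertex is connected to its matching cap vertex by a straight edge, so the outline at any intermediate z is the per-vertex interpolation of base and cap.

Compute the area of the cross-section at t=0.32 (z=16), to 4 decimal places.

Cross-section at t=0.32: each vertex is (1-t)·p0[i] + t·p1[i].
  v1: (1-0.32)·(2.64,0.81) + 0.32·(0.84,-0.42) = (2.0640,0.4164)
  v2: (1-0.32)·(2.79,3.79) + 0.32·(-0.06,0.88) = (1.8780,2.8588)
  v3: (1-0.32)·(-2.66,4.23) + 0.32·(-2.76,0.73) = (-2.6920,3.1100)
  v4: (1-0.32)·(-3.45,2.95) + 0.32·(-3.57,0.56) = (-3.4884,2.1852)
  v5: (1-0.32)·(-3.8,0.49) + 0.32·(-4.31,-0.81) = (-3.9632,0.0740)
  v6: (1-0.32)·(-1.93,-1.18) + 0.32·(-3.72,-2.47) = (-2.5028,-1.5928)
  v7: (1-0.32)·(0.06,-2.23) + 0.32·(-1.49,-3.98) = (-0.4360,-2.7900)
  v8: (1-0.32)·(1.67,-2.18) + 0.32·(-0.23,-2.9) = (1.0620,-2.4104)
Shoelace sum Σ(x_i·y_{i+1} − x_{i+1}·y_i):
  i=1: 2.0640·2.8588 − 1.8780·0.4164 = +5.1186 (running +5.1186)
  i=2: 1.8780·3.1100 − -2.6920·2.8588 = +13.5365 (running +18.6550)
  i=3: -2.6920·2.1852 − -3.4884·3.1100 = +4.9664 (running +23.6214)
  i=4: -3.4884·0.0740 − -3.9632·2.1852 = +8.4022 (running +32.0236)
  i=5: -3.9632·-1.5928 − -2.5028·0.0740 = +6.4978 (running +38.5214)
  i=6: -2.5028·-2.7900 − -0.4360·-1.5928 = +6.2884 (running +44.8098)
  i=7: -0.4360·-2.4104 − 1.0620·-2.7900 = +4.0139 (running +48.8237)
  i=8: 1.0620·0.4164 − 2.0640·-2.4104 = +5.4173 (running +54.2410)
Area = |Σ|/2 = |54.2410|/2 = 27.1205

Area at t=0.32: 27.1205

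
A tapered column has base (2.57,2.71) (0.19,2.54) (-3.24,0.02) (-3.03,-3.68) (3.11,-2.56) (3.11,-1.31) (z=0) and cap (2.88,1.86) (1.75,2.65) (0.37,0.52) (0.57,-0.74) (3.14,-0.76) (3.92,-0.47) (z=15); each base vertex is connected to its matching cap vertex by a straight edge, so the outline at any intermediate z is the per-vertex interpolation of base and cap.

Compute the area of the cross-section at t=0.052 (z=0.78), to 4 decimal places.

Area at t=0.052: 29.0191

Cross-section at t=0.052: each vertex is (1-t)·p0[i] + t·p1[i].
  v1: (1-0.052)·(2.57,2.71) + 0.052·(2.88,1.86) = (2.5861,2.6658)
  v2: (1-0.052)·(0.19,2.54) + 0.052·(1.75,2.65) = (0.2711,2.5457)
  v3: (1-0.052)·(-3.24,0.02) + 0.052·(0.37,0.52) = (-3.0523,0.0460)
  v4: (1-0.052)·(-3.03,-3.68) + 0.052·(0.57,-0.74) = (-2.8428,-3.5271)
  v5: (1-0.052)·(3.11,-2.56) + 0.052·(3.14,-0.76) = (3.1116,-2.4664)
  v6: (1-0.052)·(3.11,-1.31) + 0.052·(3.92,-0.47) = (3.1521,-1.2663)
Shoelace sum Σ(x_i·y_{i+1} − x_{i+1}·y_i):
  i=1: 2.5861·2.5457 − 0.2711·2.6658 = +5.8608 (running +5.8608)
  i=2: 0.2711·0.0460 − -3.0523·2.5457 = +7.7827 (running +13.6435)
  i=3: -3.0523·-3.5271 − -2.8428·0.0460 = +10.8965 (running +24.5400)
  i=4: -2.8428·-2.4664 − 3.1116·-3.5271 = +17.9863 (running +42.5264)
  i=5: 3.1116·-1.2663 − 3.1521·-2.4664 = +3.8342 (running +46.3605)
  i=6: 3.1521·2.6658 − 2.5861·-1.2663 = +11.6778 (running +58.0383)
Area = |Σ|/2 = |58.0383|/2 = 29.0191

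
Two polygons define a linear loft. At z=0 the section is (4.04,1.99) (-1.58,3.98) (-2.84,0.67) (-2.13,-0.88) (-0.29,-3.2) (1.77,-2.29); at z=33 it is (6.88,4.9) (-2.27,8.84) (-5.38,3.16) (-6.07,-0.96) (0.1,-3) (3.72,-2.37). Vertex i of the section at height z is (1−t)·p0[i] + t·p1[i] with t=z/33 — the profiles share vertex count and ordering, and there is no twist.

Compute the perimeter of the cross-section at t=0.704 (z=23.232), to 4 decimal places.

Cross-section at t=0.704: each vertex is (1-t)·p0[i] + t·p1[i].
  v1: (1-0.704)·(4.04,1.99) + 0.704·(6.88,4.9) = (6.0394,4.0386)
  v2: (1-0.704)·(-1.58,3.98) + 0.704·(-2.27,8.84) = (-2.0658,7.4014)
  v3: (1-0.704)·(-2.84,0.67) + 0.704·(-5.38,3.16) = (-4.6282,2.4230)
  v4: (1-0.704)·(-2.13,-0.88) + 0.704·(-6.07,-0.96) = (-4.9038,-0.9363)
  v5: (1-0.704)·(-0.29,-3.2) + 0.704·(0.1,-3) = (-0.0154,-3.0592)
  v6: (1-0.704)·(1.77,-2.29) + 0.704·(3.72,-2.37) = (3.1428,-2.3463)
Perimeter = Σ |v_{i+1} − v_i|:
  edge 1→2: √(-8.1051² + 3.3628²) = 8.7750 (running 8.7750)
  edge 2→3: √(-2.5624² + -4.9785²) = 5.5992 (running 14.3743)
  edge 3→4: √(-0.2756² + -3.3593²) = 3.3706 (running 17.7448)
  edge 4→5: √(4.8883² + -2.1229²) = 5.3294 (running 23.0742)
  edge 5→6: √(3.1582² + 0.7129²) = 3.2377 (running 26.3119)
  edge 6→1: √(2.8966² + 6.3850²) = 7.0113 (running 33.3232)
Perimeter = 33.3232

Perimeter at t=0.704: 33.3232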